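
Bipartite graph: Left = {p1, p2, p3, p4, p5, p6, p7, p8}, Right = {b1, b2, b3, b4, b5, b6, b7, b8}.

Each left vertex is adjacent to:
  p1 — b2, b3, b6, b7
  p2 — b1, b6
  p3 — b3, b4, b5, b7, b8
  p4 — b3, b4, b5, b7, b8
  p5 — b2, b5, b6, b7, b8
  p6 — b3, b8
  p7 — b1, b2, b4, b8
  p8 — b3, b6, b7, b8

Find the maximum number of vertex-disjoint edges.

For example, pair p1–b2, p2–b1, p3–b5, p4–b7, p5–b6, p6–b8, p7–b4, p8–b3.
All 8 left vertices are matched, so no larger matching exists.

8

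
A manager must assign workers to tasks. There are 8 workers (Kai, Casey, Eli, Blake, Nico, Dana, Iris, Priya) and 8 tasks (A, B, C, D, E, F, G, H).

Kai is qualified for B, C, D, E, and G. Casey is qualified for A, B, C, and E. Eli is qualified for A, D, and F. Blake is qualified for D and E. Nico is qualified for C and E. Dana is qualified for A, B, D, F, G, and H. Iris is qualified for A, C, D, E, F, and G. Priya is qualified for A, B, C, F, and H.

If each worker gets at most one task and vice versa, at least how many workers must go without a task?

One maximum matching: Kai-E, Casey-B, Eli-F, Blake-D, Nico-C, Dana-H, Iris-G, Priya-A.
All 8 workers are matched, so no larger matching exists.
That matches 8 of the 8, leaving 0 unmatched; no matching can do better.

0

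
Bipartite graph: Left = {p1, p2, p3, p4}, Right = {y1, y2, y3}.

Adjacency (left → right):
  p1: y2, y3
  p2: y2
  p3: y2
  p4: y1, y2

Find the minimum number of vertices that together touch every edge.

A maximum matching has 3 edges (e.g. p1–y3, p2–y2, p4–y1).
By König's theorem the minimum vertex cover has the same size. One such cover is {p1, p4, y2}.

3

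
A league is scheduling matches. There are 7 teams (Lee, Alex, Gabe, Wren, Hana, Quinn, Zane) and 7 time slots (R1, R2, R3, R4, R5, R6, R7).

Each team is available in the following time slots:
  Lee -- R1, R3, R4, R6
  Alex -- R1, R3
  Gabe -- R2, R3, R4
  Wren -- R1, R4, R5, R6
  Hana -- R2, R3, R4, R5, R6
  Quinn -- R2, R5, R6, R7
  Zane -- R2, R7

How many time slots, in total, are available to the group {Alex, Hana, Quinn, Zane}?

7

The union of neighbours of {Alex, Hana, Quinn, Zane} is {R1, R2, R3, R4, R5, R6, R7}, which has 7 elements.
Since |N(S)| = 7 ≥ |S| = 4, Hall's condition holds for this subset.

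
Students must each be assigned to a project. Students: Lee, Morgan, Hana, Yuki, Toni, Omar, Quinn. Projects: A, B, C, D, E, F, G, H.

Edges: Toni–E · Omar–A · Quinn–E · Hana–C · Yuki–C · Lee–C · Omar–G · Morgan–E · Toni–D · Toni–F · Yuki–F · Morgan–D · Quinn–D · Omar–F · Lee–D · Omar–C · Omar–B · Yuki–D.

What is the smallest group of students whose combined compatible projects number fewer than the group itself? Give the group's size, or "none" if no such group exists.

4

Take S = {Lee, Morgan, Hana, Quinn}. Its neighbourhood is {C, D, E}, so |N(S)| = 3 < |S| = 4.
Every subset of size less than 4 has at least as many neighbours as members, so 4 is the minimum.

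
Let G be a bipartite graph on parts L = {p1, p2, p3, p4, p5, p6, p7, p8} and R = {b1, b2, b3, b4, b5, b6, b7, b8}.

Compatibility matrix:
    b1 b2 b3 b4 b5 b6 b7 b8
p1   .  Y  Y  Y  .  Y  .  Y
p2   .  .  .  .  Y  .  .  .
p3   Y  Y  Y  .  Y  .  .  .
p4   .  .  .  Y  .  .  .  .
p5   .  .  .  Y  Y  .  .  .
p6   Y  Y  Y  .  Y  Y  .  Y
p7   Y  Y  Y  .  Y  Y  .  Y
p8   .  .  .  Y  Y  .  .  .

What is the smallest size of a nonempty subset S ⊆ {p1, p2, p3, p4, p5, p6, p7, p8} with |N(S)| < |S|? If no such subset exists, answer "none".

3

Take S = {p2, p4, p5}. Its neighbourhood is {b4, b5}, so |N(S)| = 2 < |S| = 3.
Every subset of size less than 3 has at least as many neighbours as members, so 3 is the minimum.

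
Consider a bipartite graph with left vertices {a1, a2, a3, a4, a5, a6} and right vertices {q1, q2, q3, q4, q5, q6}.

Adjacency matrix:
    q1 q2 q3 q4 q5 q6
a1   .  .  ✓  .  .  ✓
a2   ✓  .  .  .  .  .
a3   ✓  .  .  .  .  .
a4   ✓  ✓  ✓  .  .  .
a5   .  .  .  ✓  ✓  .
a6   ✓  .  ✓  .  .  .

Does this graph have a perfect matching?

No

The set {a2, a3} has only 1 neighbour ({q1}), so by Hall's theorem at most 5 of the 6 left vertices can be matched.
Hence no matching covers every left vertex.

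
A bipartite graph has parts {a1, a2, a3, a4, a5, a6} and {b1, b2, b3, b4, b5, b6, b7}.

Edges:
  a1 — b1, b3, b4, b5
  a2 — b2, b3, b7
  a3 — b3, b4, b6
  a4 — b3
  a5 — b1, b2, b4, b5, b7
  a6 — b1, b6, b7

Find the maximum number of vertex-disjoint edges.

One maximum matching: a1–b5, a2–b2, a3–b4, a4–b3, a5–b7, a6–b6.
This saturates every left vertex, so 6 is the maximum.

6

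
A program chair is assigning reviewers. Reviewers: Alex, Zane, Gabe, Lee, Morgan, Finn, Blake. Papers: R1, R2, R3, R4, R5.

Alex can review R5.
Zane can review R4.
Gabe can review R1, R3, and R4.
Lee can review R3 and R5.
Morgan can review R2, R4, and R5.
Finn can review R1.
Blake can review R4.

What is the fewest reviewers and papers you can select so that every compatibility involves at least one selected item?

{Morgan, R1, R3, R4, R5} is a vertex cover of size 5: every edge has an endpoint in this set.
No smaller cover exists because Alex–R5, Zane–R4, Gabe–R1, Lee–R3, Morgan–R2 is a matching of size 5, and a cover must include an endpoint of each of these disjoint edges (König's theorem).

5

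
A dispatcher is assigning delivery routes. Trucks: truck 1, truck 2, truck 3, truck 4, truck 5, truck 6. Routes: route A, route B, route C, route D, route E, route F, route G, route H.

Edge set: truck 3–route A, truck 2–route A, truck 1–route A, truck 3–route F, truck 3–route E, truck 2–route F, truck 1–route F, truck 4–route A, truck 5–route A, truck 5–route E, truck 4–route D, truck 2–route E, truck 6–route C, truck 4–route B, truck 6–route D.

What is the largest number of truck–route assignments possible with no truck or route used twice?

One maximum matching: truck 1–route A, truck 2–route F, truck 3–route E, truck 4–route B, truck 6–route D.
The set {truck 1, truck 2, truck 3, truck 5} has only 3 neighbours ({route A, route E, route F}), so by Hall's theorem at most 5 of the 6 trucks can be matched.

5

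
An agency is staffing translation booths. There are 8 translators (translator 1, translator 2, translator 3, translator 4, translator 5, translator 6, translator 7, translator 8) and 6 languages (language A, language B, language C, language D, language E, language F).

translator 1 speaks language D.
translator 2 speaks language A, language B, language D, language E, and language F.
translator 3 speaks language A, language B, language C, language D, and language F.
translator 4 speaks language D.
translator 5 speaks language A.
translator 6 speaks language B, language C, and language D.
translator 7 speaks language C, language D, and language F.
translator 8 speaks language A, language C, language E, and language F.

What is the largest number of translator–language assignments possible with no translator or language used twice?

6

One maximum matching: translator 1-language D, translator 2-language E, translator 3-language C, translator 5-language A, translator 6-language B, translator 7-language F.
The set {translator 1, translator 2, translator 3, translator 4, translator 5, translator 6, translator 7, translator 8} has only 6 neighbours ({language A, language B, language C, language D, language E, language F}), so by Hall's theorem at most 6 of the 8 translators can be matched.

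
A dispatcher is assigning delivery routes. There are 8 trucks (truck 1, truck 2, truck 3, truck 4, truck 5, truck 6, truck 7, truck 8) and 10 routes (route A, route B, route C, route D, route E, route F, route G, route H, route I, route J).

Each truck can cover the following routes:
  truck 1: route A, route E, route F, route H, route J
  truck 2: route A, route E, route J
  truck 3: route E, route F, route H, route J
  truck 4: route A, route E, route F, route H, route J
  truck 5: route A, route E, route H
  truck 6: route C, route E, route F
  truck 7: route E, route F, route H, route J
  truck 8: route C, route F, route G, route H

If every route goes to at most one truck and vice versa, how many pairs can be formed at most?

A valid assignment of size 7: truck 1→route H, truck 2→route A, truck 3→route F, truck 4→route J, truck 5→route E, truck 6→route C, truck 8→route G.
The set {truck 1, truck 2, truck 3, truck 4, truck 5, truck 7} has only 5 neighbours ({route A, route E, route F, route H, route J}), so by Hall's theorem at most 7 of the 8 trucks can be matched.

7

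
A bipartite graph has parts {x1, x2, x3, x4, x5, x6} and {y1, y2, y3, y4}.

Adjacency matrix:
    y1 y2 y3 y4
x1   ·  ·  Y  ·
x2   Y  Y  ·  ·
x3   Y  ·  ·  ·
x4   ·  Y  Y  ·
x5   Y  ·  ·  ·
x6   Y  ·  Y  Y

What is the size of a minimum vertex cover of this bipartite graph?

The 4 edges x1–y3, x2–y2, x3–y1, x6–y4 form a matching, so any vertex cover needs at least 4 vertices (one per matched edge).
Conversely {x6, y1, y2, y3} meets every edge and has exactly 4 vertices, so 4 is optimal.

4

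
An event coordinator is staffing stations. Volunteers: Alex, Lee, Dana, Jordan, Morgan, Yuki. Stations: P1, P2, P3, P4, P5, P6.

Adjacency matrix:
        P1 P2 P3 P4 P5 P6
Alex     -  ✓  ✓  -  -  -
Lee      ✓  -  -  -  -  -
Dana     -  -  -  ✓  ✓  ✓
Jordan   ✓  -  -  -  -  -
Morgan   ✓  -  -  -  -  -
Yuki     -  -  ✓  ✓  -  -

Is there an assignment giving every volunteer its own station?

The set {Lee, Jordan, Morgan} has only 1 neighbour ({P1}), so by Hall's theorem at most 4 of the 6 volunteers can be matched.
Hence no matching covers every volunteer.

No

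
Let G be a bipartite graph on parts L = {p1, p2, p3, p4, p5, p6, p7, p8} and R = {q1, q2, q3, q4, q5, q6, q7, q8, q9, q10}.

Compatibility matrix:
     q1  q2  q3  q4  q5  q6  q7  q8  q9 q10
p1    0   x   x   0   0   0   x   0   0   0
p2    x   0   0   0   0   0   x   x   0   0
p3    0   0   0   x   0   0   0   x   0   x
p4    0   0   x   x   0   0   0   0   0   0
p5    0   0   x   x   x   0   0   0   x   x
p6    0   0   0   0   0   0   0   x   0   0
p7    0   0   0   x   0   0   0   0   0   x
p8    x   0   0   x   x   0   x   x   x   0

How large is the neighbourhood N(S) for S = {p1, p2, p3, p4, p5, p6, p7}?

9

The union of neighbours of {p1, p2, p3, p4, p5, p6, p7} is {q1, q2, q3, q4, q5, q7, q8, q9, q10}, which has 9 elements.
Since |N(S)| = 9 ≥ |S| = 7, Hall's condition holds for this subset.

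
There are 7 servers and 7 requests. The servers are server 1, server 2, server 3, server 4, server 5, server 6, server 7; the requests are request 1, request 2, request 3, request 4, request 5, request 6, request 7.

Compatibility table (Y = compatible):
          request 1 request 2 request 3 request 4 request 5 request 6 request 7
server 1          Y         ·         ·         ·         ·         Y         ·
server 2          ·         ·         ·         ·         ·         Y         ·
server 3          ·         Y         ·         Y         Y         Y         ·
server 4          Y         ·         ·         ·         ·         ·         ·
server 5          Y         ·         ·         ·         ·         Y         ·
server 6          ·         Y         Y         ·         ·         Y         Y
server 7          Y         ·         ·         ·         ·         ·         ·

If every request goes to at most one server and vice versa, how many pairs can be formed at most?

A valid assignment of size 4: server 1–request 1, server 2–request 6, server 3–request 5, server 6–request 7.
The set {server 1, server 2, server 4, server 5, server 7} has only 2 neighbours ({request 1, request 6}), so by Hall's theorem at most 4 of the 7 servers can be matched.

4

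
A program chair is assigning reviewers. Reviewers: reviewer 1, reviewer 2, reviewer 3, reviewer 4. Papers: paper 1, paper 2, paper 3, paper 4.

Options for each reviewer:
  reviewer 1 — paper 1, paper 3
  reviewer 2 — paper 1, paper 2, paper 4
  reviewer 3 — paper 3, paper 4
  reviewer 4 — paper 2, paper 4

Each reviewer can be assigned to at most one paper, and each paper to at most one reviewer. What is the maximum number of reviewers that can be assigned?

4

A valid assignment of size 4: reviewer 1→paper 1, reviewer 2→paper 2, reviewer 3→paper 3, reviewer 4→paper 4.
This saturates every reviewer, so 4 is the maximum.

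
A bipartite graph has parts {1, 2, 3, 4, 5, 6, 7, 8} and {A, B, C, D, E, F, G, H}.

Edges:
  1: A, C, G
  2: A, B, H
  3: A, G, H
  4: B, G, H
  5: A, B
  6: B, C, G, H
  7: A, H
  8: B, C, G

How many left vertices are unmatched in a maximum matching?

3

For example, pair 1→C, 2→A, 3→H, 4→G, 5→B.
The set {1, 2, 3, 4, 5, 6, 7, 8} has only 5 neighbours ({A, B, C, G, H}), so by Hall's theorem at most 5 of the 8 left vertices can be matched.
That matches 5 of the 8, leaving 3 unmatched; no matching can do better.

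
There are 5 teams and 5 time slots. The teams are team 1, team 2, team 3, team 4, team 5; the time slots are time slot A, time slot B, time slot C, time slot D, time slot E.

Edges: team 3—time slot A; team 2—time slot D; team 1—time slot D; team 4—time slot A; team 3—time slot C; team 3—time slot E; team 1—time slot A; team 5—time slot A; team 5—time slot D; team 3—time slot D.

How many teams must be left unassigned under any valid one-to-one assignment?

A valid assignment of size 3: team 1–time slot A, team 2–time slot D, team 3–time slot C.
The set {team 1, team 2, team 4, team 5} has only 2 neighbours ({time slot A, time slot D}), so by Hall's theorem at most 3 of the 5 teams can be matched.
That matches 3 of the 5, leaving 2 unmatched; no matching can do better.

2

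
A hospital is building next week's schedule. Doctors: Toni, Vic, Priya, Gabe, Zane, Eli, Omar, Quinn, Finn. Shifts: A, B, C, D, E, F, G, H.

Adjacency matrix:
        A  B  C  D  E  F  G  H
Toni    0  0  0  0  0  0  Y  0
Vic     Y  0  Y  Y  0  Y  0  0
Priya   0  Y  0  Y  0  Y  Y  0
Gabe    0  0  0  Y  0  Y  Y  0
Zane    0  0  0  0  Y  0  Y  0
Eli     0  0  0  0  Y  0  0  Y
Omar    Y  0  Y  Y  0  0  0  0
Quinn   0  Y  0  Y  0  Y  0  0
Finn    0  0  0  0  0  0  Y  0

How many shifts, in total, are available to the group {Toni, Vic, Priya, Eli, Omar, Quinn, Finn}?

8

The union of neighbours of {Toni, Vic, Priya, Eli, Omar, Quinn, Finn} is {A, B, C, D, E, F, G, H}, which has 8 elements.
Since |N(S)| = 8 ≥ |S| = 7, Hall's condition holds for this subset.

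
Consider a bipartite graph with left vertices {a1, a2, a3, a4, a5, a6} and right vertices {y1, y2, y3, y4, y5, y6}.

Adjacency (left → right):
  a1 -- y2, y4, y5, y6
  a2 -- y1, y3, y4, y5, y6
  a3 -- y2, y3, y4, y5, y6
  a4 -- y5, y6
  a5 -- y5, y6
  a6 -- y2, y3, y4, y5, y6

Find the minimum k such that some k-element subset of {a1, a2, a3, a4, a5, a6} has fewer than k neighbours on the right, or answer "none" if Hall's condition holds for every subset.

A matching saturating every left vertex exists, for instance a1→y2, a2→y1, a3→y3, a4→y5, a5→y6, a6→y4.
By Hall's marriage theorem, this means |N(S)| ≥ |S| for every subset S, so no violating subset exists.

none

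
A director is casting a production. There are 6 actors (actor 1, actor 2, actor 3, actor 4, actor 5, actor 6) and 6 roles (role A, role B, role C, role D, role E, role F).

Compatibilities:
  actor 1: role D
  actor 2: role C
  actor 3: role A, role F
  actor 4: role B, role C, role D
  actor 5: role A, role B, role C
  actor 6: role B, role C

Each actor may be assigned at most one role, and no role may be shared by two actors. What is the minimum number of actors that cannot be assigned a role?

A valid assignment of size 5: actor 1-role D, actor 2-role C, actor 3-role F, actor 4-role B, actor 5-role A.
The set {actor 1, actor 2, actor 4, actor 6} has only 3 neighbours ({role B, role C, role D}), so by Hall's theorem at most 5 of the 6 actors can be matched.
That matches 5 of the 6, leaving 1 unmatched; no matching can do better.

1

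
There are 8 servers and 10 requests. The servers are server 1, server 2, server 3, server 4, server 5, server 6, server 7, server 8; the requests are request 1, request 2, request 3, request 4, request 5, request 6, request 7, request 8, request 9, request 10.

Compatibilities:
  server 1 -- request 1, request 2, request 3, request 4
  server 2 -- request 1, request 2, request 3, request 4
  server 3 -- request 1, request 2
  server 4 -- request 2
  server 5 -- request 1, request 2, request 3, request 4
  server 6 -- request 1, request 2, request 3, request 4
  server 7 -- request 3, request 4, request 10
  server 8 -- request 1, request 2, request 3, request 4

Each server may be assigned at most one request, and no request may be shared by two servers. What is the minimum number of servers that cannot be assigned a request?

3

One maximum matching: server 1-request 3, server 2-request 4, server 3-request 1, server 4-request 2, server 7-request 10.
The set {server 1, server 2, server 3, server 4, server 5, server 6, server 8} has only 4 neighbours ({request 1, request 2, request 3, request 4}), so by Hall's theorem at most 5 of the 8 servers can be matched.
That matches 5 of the 8, leaving 3 unmatched; no matching can do better.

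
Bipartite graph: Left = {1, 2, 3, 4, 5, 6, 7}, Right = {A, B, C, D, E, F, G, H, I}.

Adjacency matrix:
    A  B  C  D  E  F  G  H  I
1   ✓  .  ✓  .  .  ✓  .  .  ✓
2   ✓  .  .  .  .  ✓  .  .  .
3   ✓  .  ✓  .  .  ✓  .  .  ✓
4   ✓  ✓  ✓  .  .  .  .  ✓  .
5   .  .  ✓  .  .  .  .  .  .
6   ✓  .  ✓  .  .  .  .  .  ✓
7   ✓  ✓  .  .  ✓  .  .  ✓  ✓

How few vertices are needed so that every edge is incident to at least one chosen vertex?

{4, 7, A, C, F, I} is a vertex cover of size 6: every edge has an endpoint in this set.
No smaller cover exists because 1–F, 2–A, 3–I, 4–B, 5–C, 7–E is a matching of size 6, and a cover must include an endpoint of each of these disjoint edges (König's theorem).

6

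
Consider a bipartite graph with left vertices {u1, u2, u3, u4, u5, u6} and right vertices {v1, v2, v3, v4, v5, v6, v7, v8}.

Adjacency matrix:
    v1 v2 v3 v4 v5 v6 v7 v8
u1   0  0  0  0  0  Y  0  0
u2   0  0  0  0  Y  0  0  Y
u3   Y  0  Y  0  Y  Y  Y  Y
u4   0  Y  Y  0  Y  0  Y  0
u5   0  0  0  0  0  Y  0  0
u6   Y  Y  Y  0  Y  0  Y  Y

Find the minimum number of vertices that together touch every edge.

5

A maximum matching has 5 edges (e.g. u1–v6, u2–v5, u3–v3, u4–v2, u6–v8).
By König's theorem the minimum vertex cover has the same size. One such cover is {u2, u3, u4, u6, v6}.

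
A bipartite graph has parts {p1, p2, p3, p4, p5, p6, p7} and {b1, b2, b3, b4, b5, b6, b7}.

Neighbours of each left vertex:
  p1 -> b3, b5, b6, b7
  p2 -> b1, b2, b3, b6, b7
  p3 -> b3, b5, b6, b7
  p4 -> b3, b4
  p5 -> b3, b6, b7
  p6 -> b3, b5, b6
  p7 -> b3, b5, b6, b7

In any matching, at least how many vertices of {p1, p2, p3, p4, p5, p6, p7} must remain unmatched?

One maximum matching: p1–b5, p2–b1, p3–b7, p4–b4, p5–b6, p6–b3.
The set {p1, p3, p5, p6, p7} has only 4 neighbours ({b3, b5, b6, b7}), so by Hall's theorem at most 6 of the 7 left vertices can be matched.
That matches 6 of the 7, leaving 1 unmatched; no matching can do better.

1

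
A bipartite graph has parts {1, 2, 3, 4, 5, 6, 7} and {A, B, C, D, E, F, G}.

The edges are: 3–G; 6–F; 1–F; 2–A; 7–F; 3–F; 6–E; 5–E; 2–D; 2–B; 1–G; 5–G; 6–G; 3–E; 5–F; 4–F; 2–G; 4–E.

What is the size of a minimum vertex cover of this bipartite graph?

A maximum matching has 4 edges (e.g. 1–F, 2–B, 3–G, 4–E).
By König's theorem the minimum vertex cover has the same size. One such cover is {2, E, F, G}.

4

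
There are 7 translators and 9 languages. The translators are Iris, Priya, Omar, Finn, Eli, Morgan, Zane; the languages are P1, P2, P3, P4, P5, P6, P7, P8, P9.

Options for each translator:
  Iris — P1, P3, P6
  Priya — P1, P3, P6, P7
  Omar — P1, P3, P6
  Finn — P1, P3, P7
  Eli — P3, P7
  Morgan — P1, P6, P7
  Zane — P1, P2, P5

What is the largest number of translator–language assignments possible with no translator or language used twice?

5

For example, pair Iris→P3, Priya→P7, Omar→P6, Finn→P1, Zane→P5.
The set {Iris, Priya, Omar, Finn, Eli, Morgan} has only 4 neighbours ({P1, P3, P6, P7}), so by Hall's theorem at most 5 of the 7 translators can be matched.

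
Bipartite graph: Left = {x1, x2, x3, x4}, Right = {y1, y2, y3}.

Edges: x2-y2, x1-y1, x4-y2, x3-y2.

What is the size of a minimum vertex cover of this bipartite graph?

The 2 edges x1–y1, x2–y2 form a matching, so any vertex cover needs at least 2 vertices (one per matched edge).
Conversely {x1, y2} meets every edge and has exactly 2 vertices, so 2 is optimal.

2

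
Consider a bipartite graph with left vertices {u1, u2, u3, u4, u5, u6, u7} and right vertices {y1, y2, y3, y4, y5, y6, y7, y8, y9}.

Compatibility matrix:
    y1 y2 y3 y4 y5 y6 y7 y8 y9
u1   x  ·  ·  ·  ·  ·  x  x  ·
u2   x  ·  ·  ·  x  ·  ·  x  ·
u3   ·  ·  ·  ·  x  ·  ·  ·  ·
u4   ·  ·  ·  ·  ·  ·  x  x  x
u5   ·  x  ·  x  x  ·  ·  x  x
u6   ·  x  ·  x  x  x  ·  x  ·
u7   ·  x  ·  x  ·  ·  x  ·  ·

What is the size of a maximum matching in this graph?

A valid assignment of size 7: u1→y1, u2→y8, u3→y5, u4→y9, u5→y4, u6→y6, u7→y7.
All 7 left vertices are matched, so no larger matching exists.

7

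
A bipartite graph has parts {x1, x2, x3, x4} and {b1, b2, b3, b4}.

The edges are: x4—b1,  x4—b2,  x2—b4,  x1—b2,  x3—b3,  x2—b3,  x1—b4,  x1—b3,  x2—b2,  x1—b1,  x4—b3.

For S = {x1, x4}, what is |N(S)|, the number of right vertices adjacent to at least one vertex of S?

The union of neighbours of {x1, x4} is {b1, b2, b3, b4}, which has 4 elements.
Since |N(S)| = 4 ≥ |S| = 2, Hall's condition holds for this subset.

4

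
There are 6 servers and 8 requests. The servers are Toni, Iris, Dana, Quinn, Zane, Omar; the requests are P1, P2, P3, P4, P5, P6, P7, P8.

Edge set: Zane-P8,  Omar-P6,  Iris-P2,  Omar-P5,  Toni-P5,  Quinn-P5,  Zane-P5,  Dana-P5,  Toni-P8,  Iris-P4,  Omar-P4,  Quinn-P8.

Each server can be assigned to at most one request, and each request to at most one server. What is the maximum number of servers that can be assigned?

4

One maximum matching: Toni–P8, Iris–P4, Dana–P5, Omar–P6.
The set {Toni, Dana, Quinn, Zane} has only 2 neighbours ({P5, P8}), so by Hall's theorem at most 4 of the 6 servers can be matched.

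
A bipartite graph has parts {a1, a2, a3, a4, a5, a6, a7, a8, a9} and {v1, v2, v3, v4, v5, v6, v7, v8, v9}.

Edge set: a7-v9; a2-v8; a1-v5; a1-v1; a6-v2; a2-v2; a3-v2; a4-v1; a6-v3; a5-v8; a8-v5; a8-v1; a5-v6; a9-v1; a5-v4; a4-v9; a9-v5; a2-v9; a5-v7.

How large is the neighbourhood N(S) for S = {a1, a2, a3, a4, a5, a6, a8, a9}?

9

The union of neighbours of {a1, a2, a3, a4, a5, a6, a8, a9} is {v1, v2, v3, v4, v5, v6, v7, v8, v9}, which has 9 elements.
Since |N(S)| = 9 ≥ |S| = 8, Hall's condition holds for this subset.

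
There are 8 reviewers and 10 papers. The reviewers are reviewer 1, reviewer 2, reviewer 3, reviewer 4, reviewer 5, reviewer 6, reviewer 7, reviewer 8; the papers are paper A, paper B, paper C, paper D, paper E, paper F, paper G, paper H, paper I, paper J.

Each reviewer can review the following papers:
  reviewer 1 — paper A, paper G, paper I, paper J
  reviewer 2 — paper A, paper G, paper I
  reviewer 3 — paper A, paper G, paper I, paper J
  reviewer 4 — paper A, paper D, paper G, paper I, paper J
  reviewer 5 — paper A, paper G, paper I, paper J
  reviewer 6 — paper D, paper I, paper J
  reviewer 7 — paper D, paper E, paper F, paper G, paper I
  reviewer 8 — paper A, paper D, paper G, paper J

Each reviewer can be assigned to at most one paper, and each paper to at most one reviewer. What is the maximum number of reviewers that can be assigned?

A valid assignment of size 6: reviewer 1→paper I, reviewer 2→paper G, reviewer 3→paper A, reviewer 4→paper D, reviewer 5→paper J, reviewer 7→paper E.
The set {reviewer 1, reviewer 2, reviewer 3, reviewer 4, reviewer 5, reviewer 6, reviewer 8} has only 5 neighbours ({paper A, paper D, paper G, paper I, paper J}), so by Hall's theorem at most 6 of the 8 reviewers can be matched.

6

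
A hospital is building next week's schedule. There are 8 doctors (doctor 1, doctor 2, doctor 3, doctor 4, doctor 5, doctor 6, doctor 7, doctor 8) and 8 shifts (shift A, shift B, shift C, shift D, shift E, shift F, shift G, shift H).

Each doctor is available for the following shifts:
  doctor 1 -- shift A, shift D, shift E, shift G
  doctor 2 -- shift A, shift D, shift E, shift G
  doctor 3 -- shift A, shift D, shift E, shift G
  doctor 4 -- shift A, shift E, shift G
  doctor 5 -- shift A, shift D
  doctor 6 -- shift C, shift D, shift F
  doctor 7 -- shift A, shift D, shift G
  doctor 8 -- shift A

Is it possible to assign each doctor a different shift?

No

The set {doctor 1, doctor 2, doctor 3, doctor 4, doctor 5, doctor 7, doctor 8} has only 4 neighbours ({shift A, shift D, shift E, shift G}), so by Hall's theorem at most 5 of the 8 doctors can be matched.
Hence no matching covers every doctor.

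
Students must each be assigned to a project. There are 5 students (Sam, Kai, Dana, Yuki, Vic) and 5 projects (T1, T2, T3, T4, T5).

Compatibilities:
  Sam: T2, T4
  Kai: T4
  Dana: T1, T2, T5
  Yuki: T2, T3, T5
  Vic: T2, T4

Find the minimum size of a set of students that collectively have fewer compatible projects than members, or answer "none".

Take S = {Sam, Kai, Vic}. Its neighbourhood is {T2, T4}, so |N(S)| = 2 < |S| = 3.
Every subset of size less than 3 has at least as many neighbours as members, so 3 is the minimum.

3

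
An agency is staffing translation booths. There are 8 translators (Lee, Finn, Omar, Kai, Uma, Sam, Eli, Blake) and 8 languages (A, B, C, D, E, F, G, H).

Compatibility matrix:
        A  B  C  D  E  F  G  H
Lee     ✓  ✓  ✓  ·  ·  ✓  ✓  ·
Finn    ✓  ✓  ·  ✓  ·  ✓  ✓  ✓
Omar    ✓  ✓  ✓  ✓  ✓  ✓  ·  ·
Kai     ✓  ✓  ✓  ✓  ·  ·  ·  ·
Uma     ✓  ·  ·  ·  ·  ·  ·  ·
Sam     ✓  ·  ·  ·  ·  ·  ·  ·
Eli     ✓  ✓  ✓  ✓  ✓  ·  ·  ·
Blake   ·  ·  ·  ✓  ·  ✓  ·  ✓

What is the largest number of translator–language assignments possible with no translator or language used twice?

A valid assignment of size 7: Lee-G, Finn-H, Omar-B, Kai-C, Uma-A, Eli-E, Blake-F.
The set {Uma, Sam} has only 1 neighbour ({A}), so by Hall's theorem at most 7 of the 8 translators can be matched.

7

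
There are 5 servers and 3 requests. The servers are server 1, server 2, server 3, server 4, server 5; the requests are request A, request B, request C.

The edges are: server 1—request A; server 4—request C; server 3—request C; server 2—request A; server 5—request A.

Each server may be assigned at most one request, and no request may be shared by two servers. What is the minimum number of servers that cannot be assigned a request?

3

For example, pair server 1→request A, server 3→request C.
The set {server 1, server 2, server 3, server 4, server 5} has only 2 neighbours ({request A, request C}), so by Hall's theorem at most 2 of the 5 servers can be matched.
That matches 2 of the 5, leaving 3 unmatched; no matching can do better.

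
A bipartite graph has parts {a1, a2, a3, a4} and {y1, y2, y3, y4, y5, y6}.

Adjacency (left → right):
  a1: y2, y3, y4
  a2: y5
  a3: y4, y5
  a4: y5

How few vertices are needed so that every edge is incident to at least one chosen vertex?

A maximum matching has 3 edges (e.g. a1–y3, a2–y5, a3–y4).
By König's theorem the minimum vertex cover has the same size. One such cover is {a1, a3, y5}.

3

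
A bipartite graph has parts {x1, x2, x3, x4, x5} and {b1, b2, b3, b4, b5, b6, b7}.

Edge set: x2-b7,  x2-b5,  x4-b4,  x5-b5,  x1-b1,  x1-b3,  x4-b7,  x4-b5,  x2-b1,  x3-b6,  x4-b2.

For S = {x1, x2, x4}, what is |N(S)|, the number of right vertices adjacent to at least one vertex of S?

The union of neighbours of {x1, x2, x4} is {b1, b2, b3, b4, b5, b7}, which has 6 elements.
Since |N(S)| = 6 ≥ |S| = 3, Hall's condition holds for this subset.

6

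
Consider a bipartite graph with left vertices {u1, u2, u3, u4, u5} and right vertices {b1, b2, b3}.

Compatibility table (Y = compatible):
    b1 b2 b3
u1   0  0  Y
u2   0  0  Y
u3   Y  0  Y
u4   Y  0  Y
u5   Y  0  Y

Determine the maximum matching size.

A valid assignment of size 2: u1-b3, u3-b1.
The set {u1, u2, u3, u4, u5} has only 2 neighbours ({b1, b3}), so by Hall's theorem at most 2 of the 5 left vertices can be matched.

2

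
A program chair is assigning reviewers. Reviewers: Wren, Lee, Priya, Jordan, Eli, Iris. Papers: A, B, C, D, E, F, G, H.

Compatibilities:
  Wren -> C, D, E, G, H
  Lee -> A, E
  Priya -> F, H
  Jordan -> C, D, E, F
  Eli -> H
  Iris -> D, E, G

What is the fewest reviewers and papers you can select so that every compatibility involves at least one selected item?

6

{Wren, Lee, Priya, Jordan, Eli, Iris} is a vertex cover of size 6: every edge has an endpoint in this set.
No smaller cover exists because Wren–G, Lee–A, Priya–F, Jordan–C, Eli–H, Iris–E is a matching of size 6, and a cover must include an endpoint of each of these disjoint edges (König's theorem).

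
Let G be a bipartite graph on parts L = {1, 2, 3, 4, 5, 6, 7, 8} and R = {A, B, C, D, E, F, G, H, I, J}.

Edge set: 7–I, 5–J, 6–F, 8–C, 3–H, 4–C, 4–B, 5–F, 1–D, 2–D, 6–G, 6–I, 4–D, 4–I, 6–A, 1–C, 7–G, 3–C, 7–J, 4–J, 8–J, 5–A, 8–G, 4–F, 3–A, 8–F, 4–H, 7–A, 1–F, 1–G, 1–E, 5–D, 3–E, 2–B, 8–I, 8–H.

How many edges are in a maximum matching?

A valid assignment of size 8: 1→G, 2→B, 3→E, 4→H, 5→D, 6→F, 7→I, 8→J.
All 8 left vertices are matched, so no larger matching exists.

8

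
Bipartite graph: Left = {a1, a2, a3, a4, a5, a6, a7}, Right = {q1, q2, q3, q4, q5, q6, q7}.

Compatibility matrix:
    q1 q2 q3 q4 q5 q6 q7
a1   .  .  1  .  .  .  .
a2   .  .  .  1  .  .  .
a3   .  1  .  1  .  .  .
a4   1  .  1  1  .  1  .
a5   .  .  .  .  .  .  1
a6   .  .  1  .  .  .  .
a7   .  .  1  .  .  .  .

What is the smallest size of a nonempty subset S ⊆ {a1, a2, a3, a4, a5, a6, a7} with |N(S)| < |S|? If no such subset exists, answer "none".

Take S = {a1, a6}. Its neighbourhood is {q3}, so |N(S)| = 1 < |S| = 2.
No single vertex violates Hall's condition since each has at least one neighbour, so 2 is the minimum.

2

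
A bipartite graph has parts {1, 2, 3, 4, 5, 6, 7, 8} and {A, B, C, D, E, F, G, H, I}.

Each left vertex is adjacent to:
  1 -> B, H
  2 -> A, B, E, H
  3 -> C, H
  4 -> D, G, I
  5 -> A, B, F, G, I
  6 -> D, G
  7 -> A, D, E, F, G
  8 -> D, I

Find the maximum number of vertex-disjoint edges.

8

For example, pair 1→H, 2→E, 3→C, 4→I, 5→B, 6→G, 7→A, 8→D.
All 8 left vertices are matched, so no larger matching exists.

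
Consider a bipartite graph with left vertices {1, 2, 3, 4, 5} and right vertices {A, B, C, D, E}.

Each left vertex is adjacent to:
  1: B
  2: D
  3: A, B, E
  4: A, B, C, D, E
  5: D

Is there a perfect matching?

The set {2, 5} has only 1 neighbour ({D}), so by Hall's theorem at most 4 of the 5 left vertices can be matched.
Hence no matching covers every left vertex.

No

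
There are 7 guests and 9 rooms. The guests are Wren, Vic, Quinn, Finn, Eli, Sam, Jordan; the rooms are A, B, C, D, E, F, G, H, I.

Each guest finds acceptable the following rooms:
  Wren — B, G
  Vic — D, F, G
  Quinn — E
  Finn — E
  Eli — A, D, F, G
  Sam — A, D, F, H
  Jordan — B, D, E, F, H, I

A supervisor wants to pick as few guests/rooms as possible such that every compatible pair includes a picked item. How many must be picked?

The 6 edges Wren–B, Vic–G, Quinn–E, Eli–D, Sam–F, Jordan–H form a matching, so any vertex cover needs at least 6 vertices (one per matched edge).
Conversely {Wren, Vic, Eli, Sam, Jordan, E} meets every edge and has exactly 6 vertices, so 6 is optimal.

6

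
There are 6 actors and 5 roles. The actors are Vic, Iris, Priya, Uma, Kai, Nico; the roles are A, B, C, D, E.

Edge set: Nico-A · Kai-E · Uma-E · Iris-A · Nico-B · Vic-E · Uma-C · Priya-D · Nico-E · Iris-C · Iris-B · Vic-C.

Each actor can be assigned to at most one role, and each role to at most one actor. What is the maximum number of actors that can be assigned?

5

For example, pair Vic-C, Iris-A, Priya-D, Uma-E, Nico-B.
The set {Vic, Uma, Kai} has only 2 neighbours ({C, E}), so by Hall's theorem at most 5 of the 6 actors can be matched.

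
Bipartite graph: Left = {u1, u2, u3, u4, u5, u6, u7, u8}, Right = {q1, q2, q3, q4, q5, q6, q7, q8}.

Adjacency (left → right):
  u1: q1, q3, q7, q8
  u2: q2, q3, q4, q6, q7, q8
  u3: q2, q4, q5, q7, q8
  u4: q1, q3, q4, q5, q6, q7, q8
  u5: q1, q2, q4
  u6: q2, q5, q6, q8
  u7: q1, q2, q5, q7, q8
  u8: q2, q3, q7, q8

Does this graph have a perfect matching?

Yes

One maximum matching: u1→q7, u2→q3, u3→q5, u4→q6, u5→q4, u6→q2, u7→q1, u8→q8.
Every left vertex is matched, so this is a perfect matching.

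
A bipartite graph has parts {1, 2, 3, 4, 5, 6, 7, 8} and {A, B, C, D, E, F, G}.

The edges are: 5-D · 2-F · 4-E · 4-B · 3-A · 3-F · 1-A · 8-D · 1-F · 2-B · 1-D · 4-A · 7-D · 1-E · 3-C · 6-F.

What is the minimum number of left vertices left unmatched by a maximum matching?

A valid assignment of size 6: 1–A, 2–B, 3–C, 4–E, 5–D, 6–F.
The set {5, 7, 8} has only 1 neighbour ({D}), so by Hall's theorem at most 6 of the 8 left vertices can be matched.
That matches 6 of the 8, leaving 2 unmatched; no matching can do better.

2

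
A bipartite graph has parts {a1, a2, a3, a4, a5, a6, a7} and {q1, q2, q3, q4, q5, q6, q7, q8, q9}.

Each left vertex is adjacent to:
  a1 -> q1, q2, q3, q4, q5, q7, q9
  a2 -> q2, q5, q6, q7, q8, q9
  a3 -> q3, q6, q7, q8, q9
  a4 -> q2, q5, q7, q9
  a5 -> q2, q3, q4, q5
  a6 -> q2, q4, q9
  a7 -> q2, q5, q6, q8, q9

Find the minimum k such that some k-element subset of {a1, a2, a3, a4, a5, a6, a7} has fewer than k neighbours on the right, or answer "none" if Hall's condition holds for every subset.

A matching saturating every left vertex exists, for instance a1→q4, a2→q6, a3→q8, a4→q7, a5→q5, a6→q2, a7→q9.
By Hall's marriage theorem, this means |N(S)| ≥ |S| for every subset S, so no violating subset exists.

none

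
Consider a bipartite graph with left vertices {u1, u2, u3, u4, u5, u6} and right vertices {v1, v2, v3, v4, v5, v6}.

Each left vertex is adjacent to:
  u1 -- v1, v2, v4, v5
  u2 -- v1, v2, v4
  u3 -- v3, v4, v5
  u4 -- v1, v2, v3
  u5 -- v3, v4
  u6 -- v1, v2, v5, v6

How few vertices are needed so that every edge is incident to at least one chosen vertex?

6

The 6 edges u1–v2, u2–v1, u3–v5, u4–v3, u5–v4, u6–v6 form a matching, so any vertex cover needs at least 6 vertices (one per matched edge).
Conversely {u1, u2, u3, u4, u5, u6} meets every edge and has exactly 6 vertices, so 6 is optimal.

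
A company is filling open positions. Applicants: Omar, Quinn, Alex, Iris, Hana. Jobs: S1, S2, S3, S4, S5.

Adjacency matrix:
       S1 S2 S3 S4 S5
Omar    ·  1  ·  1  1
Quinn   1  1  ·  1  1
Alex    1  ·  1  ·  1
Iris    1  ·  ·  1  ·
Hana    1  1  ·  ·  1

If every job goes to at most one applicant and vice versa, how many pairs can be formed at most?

5

One maximum matching: Omar-S4, Quinn-S5, Alex-S3, Iris-S1, Hana-S2.
This saturates every applicant, so 5 is the maximum.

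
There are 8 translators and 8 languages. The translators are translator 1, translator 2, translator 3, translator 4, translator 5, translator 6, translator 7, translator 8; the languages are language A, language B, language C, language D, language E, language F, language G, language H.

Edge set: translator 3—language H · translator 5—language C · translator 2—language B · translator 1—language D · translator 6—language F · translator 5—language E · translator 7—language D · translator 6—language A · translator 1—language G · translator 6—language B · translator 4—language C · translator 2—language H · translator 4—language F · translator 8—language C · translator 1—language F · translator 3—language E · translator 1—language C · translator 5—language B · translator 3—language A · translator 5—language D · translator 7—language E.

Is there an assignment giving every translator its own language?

For example, pair translator 1-language G, translator 2-language H, translator 3-language A, translator 4-language F, translator 5-language D, translator 6-language B, translator 7-language E, translator 8-language C.
Every translator is matched, so this is a perfect matching.

Yes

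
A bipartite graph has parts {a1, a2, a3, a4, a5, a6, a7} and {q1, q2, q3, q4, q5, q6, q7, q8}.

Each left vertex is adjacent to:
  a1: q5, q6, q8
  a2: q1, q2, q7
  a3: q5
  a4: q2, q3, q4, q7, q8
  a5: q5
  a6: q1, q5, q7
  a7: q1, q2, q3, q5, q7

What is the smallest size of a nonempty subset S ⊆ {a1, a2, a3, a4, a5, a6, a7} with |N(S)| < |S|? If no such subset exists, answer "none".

Take S = {a3, a5}. Its neighbourhood is {q5}, so |N(S)| = 1 < |S| = 2.
No single vertex violates Hall's condition since each has at least one neighbour, so 2 is the minimum.

2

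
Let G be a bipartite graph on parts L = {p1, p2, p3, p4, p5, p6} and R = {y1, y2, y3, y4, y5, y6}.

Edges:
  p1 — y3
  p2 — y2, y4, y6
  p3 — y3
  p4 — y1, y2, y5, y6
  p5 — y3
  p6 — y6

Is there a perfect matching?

No

The set {p1, p3, p5} has only 1 neighbour ({y3}), so by Hall's theorem at most 4 of the 6 left vertices can be matched.
Hence no matching covers every left vertex.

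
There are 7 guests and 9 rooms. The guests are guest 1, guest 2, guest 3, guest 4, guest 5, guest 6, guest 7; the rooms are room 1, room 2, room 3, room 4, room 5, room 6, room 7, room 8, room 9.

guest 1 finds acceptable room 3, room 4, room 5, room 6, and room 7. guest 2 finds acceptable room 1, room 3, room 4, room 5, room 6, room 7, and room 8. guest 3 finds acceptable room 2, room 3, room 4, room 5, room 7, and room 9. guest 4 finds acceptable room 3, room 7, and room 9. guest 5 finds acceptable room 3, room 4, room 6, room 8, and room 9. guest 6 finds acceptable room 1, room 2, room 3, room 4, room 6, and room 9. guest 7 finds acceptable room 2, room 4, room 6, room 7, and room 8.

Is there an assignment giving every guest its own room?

Yes

A valid assignment of size 7: guest 1-room 3, guest 2-room 4, guest 3-room 5, guest 4-room 7, guest 5-room 9, guest 6-room 2, guest 7-room 8.
All 7 guests are covered.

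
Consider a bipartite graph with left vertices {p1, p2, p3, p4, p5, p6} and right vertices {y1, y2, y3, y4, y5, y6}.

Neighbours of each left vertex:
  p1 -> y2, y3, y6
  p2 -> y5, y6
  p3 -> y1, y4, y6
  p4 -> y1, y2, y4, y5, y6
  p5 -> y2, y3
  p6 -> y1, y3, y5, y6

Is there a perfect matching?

A valid assignment of size 6: p1-y6, p2-y5, p3-y1, p4-y4, p5-y2, p6-y3.
All 6 left vertices are covered.

Yes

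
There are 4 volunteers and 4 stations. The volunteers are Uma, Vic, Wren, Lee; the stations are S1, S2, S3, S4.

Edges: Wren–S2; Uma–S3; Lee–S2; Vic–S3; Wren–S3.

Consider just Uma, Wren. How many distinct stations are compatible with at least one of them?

2

The union of neighbours of {Uma, Wren} is {S2, S3}, which has 2 elements.
Since |N(S)| = 2 ≥ |S| = 2, Hall's condition holds for this subset.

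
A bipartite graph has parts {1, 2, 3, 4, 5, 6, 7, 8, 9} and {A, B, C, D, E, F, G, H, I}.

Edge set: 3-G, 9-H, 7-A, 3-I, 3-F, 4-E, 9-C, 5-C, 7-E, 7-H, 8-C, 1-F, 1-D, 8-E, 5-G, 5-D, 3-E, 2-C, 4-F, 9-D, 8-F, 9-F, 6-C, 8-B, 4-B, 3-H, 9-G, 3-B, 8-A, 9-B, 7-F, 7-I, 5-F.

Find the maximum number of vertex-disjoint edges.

8

For example, pair 1–D, 2–C, 3–E, 4–B, 5–F, 7–H, 8–A, 9–G.
The set {2, 6} has only 1 neighbour ({C}), so by Hall's theorem at most 8 of the 9 left vertices can be matched.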